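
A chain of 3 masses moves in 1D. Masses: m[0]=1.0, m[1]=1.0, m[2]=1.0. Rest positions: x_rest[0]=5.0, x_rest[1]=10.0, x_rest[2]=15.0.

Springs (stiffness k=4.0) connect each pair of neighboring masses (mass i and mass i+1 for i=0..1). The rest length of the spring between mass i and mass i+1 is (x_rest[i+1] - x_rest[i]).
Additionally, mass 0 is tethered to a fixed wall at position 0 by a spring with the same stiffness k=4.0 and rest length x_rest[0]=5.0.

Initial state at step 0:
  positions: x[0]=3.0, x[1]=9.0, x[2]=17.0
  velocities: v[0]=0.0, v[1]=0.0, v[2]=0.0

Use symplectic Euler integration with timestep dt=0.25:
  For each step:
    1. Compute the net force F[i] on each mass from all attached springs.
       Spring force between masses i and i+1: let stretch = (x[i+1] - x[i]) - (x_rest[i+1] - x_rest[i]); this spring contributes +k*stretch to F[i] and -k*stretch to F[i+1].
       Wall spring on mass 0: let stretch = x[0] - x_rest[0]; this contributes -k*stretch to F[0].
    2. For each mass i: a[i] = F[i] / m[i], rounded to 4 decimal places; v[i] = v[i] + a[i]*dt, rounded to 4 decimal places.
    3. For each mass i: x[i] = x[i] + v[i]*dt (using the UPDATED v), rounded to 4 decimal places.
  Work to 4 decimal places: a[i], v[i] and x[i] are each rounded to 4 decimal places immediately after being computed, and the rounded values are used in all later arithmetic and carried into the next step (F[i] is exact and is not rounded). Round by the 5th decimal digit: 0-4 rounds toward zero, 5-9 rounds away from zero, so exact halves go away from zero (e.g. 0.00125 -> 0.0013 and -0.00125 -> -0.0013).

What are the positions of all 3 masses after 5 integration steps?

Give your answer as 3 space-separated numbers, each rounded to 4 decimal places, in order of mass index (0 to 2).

Step 0: x=[3.0000 9.0000 17.0000] v=[0.0000 0.0000 0.0000]
Step 1: x=[3.7500 9.5000 16.2500] v=[3.0000 2.0000 -3.0000]
Step 2: x=[5.0000 10.2500 15.0625] v=[5.0000 3.0000 -4.7500]
Step 3: x=[6.3125 10.8906 13.9219] v=[5.2500 2.5625 -4.5625]
Step 4: x=[7.1914 11.1445 13.2735] v=[3.5156 1.0157 -2.5938]
Step 5: x=[7.2607 10.9424 13.3428] v=[0.2773 -0.8084 0.2772]

Answer: 7.2607 10.9424 13.3428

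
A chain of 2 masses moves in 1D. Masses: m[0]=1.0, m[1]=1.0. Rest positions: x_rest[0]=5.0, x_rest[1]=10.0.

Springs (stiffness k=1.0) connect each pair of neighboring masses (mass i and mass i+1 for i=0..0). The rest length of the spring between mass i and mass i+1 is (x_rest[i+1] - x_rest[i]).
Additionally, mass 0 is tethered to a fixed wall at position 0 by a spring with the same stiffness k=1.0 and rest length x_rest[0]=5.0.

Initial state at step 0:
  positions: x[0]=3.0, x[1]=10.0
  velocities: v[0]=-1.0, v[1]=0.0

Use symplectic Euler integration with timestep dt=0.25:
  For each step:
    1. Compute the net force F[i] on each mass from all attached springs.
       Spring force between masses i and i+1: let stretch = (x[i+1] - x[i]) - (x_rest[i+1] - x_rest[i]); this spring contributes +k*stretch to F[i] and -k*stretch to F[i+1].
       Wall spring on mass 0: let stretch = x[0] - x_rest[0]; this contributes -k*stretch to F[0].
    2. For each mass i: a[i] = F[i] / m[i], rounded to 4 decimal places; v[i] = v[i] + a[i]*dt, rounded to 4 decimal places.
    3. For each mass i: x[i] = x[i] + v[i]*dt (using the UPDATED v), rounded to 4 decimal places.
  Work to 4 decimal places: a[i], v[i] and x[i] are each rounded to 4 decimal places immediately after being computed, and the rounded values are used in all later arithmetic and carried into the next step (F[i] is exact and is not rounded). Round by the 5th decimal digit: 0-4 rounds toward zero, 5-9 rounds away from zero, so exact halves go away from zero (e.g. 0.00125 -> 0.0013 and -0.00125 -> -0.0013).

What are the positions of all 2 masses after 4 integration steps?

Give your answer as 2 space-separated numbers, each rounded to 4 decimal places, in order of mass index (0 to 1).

Step 0: x=[3.0000 10.0000] v=[-1.0000 0.0000]
Step 1: x=[3.0000 9.8750] v=[0.0000 -0.5000]
Step 2: x=[3.2422 9.6328] v=[0.9688 -0.9688]
Step 3: x=[3.6812 9.3037] v=[1.7559 -1.3165]
Step 4: x=[4.2415 8.9357] v=[2.2412 -1.4721]

Answer: 4.2415 8.9357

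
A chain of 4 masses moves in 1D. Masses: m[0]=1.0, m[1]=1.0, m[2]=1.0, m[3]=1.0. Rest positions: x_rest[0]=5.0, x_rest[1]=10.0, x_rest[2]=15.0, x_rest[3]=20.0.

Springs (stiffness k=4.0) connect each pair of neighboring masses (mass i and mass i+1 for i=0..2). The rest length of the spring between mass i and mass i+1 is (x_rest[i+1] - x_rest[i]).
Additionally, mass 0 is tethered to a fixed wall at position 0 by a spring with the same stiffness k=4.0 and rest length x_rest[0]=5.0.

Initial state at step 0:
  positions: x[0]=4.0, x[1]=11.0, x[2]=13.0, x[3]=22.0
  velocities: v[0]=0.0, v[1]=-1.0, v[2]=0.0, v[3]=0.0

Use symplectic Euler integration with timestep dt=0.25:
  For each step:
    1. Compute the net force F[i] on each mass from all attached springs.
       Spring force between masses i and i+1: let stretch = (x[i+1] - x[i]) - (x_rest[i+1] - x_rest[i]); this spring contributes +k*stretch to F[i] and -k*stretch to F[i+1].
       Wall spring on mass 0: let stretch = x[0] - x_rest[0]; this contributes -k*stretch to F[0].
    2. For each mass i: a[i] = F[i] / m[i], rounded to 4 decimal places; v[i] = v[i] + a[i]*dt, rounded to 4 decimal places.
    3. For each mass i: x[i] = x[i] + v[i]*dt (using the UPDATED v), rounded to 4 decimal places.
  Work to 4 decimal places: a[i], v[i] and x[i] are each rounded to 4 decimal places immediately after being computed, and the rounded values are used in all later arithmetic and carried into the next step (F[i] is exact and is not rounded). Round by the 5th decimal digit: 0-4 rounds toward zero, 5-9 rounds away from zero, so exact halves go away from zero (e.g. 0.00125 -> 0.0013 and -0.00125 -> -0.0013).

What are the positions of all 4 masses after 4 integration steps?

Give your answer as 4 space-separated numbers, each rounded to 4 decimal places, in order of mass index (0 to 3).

Step 0: x=[4.0000 11.0000 13.0000 22.0000] v=[0.0000 -1.0000 0.0000 0.0000]
Step 1: x=[4.7500 9.5000 14.7500 21.0000] v=[3.0000 -6.0000 7.0000 -4.0000]
Step 2: x=[5.5000 8.1250 16.7500 19.6875] v=[3.0000 -5.5000 8.0000 -5.2500]
Step 3: x=[5.5313 8.2500 17.3281 18.8906] v=[0.1250 0.5000 2.3125 -3.1875]
Step 4: x=[4.8594 9.9649 16.0273 18.9531] v=[-2.6876 6.8594 -5.2031 0.2500]

Answer: 4.8594 9.9649 16.0273 18.9531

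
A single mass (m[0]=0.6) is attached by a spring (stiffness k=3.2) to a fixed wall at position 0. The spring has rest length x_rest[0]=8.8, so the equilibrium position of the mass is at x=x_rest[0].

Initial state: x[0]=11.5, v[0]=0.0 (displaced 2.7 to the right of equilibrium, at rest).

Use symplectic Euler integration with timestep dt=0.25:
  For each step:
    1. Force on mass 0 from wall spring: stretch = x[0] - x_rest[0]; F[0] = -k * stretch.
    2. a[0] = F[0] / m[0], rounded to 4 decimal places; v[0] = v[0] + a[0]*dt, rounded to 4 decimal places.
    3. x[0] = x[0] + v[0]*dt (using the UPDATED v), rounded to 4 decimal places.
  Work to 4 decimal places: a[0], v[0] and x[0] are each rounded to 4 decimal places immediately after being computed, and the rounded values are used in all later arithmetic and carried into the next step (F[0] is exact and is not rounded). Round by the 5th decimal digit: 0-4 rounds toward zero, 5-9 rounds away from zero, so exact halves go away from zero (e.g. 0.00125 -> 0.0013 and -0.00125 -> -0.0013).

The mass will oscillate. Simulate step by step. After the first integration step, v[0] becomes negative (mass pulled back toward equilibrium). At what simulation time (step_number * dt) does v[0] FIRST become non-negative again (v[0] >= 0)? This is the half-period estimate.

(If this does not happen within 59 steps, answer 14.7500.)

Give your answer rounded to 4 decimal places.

Step 0: x=[11.5000] v=[0.0000]
Step 1: x=[10.6000] v=[-3.6000]
Step 2: x=[9.1000] v=[-6.0000]
Step 3: x=[7.5000] v=[-6.4000]
Step 4: x=[6.3333] v=[-4.6667]
Step 5: x=[5.9889] v=[-1.3778]
Step 6: x=[6.5815] v=[2.3703]
First v>=0 after going negative at step 6, time=1.5000

Answer: 1.5000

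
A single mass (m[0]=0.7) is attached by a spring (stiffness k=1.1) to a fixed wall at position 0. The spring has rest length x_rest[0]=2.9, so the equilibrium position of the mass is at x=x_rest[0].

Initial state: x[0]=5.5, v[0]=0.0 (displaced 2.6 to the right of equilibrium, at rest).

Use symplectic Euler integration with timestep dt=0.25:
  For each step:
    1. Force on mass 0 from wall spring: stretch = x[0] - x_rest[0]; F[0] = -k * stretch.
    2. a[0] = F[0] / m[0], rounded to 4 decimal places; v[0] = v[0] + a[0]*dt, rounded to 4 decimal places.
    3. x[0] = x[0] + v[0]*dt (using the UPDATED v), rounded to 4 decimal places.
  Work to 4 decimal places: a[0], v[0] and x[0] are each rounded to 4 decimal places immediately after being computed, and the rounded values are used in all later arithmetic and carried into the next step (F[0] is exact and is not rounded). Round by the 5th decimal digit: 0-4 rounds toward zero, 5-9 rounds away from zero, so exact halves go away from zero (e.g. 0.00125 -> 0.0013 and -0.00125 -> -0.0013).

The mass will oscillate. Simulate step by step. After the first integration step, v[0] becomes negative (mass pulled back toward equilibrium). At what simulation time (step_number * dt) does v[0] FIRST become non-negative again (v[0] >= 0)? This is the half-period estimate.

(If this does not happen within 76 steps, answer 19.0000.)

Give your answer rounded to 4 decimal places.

Step 0: x=[5.5000] v=[0.0000]
Step 1: x=[5.2447] v=[-1.0214]
Step 2: x=[4.7591] v=[-1.9425]
Step 3: x=[4.0909] v=[-2.6729]
Step 4: x=[3.3057] v=[-3.1408]
Step 5: x=[2.4807] v=[-3.3002]
Step 6: x=[1.6968] v=[-3.1355]
Step 7: x=[1.0311] v=[-2.6628]
Step 8: x=[0.5490] v=[-1.9286]
Step 9: x=[0.2978] v=[-1.0050]
Step 10: x=[0.3021] v=[0.0173]
First v>=0 after going negative at step 10, time=2.5000

Answer: 2.5000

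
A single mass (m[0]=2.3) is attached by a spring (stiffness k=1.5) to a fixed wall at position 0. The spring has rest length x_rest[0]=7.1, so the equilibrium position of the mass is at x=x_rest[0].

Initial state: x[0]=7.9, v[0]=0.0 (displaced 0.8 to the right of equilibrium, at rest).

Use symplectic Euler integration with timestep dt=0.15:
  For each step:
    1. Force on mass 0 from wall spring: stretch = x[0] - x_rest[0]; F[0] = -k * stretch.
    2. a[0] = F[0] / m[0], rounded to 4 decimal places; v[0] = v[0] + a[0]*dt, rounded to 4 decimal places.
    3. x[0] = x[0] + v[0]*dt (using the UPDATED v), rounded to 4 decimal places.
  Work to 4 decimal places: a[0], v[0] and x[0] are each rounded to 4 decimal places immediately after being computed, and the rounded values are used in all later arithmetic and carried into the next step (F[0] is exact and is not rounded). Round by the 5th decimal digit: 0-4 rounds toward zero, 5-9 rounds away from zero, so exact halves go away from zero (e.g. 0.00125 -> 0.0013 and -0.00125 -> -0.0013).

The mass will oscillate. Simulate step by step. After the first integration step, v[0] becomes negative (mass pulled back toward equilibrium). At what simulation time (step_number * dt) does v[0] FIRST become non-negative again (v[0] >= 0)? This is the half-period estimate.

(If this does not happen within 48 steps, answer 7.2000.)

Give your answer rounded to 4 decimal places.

Step 0: x=[7.9000] v=[0.0000]
Step 1: x=[7.8883] v=[-0.0783]
Step 2: x=[7.8650] v=[-0.1554]
Step 3: x=[7.8305] v=[-0.2302]
Step 4: x=[7.7852] v=[-0.3017]
Step 5: x=[7.7299] v=[-0.3687]
Step 6: x=[7.6654] v=[-0.4303]
Step 7: x=[7.5926] v=[-0.4856]
Step 8: x=[7.5125] v=[-0.5338]
Step 9: x=[7.4264] v=[-0.5742]
Step 10: x=[7.3355] v=[-0.6061]
Step 11: x=[7.2411] v=[-0.6291]
Step 12: x=[7.1447] v=[-0.6429]
Step 13: x=[7.0476] v=[-0.6473]
Step 14: x=[6.9513] v=[-0.6422]
Step 15: x=[6.8571] v=[-0.6277]
Step 16: x=[6.7665] v=[-0.6039]
Step 17: x=[6.6808] v=[-0.5713]
Step 18: x=[6.6013] v=[-0.5303]
Step 19: x=[6.5291] v=[-0.4815]
Step 20: x=[6.4652] v=[-0.4257]
Step 21: x=[6.4107] v=[-0.3636]
Step 22: x=[6.3663] v=[-0.2962]
Step 23: x=[6.3326] v=[-0.2244]
Step 24: x=[6.3102] v=[-0.1493]
Step 25: x=[6.2994] v=[-0.0720]
Step 26: x=[6.3003] v=[0.0063]
First v>=0 after going negative at step 26, time=3.9000

Answer: 3.9000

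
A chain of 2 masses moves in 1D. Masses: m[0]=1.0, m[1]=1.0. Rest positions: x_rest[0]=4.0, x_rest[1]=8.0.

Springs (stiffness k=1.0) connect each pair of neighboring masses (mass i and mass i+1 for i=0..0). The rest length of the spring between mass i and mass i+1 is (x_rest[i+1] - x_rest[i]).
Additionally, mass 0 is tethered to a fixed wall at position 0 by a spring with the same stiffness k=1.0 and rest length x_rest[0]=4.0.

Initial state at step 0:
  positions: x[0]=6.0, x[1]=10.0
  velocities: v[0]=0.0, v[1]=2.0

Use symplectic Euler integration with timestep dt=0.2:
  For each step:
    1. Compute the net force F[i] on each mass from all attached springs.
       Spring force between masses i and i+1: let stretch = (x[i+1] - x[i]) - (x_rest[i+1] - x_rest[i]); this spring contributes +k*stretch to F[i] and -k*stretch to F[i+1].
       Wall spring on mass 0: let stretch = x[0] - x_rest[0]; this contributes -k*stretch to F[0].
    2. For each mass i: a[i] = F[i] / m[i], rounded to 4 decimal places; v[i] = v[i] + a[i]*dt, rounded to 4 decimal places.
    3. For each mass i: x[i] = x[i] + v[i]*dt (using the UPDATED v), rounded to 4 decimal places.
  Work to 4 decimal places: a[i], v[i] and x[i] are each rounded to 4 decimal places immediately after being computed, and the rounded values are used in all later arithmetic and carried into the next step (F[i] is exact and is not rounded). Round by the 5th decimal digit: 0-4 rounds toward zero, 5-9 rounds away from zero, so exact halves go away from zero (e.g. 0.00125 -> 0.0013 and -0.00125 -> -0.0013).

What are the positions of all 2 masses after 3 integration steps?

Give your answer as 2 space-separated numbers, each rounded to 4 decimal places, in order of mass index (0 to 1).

Answer: 5.6134 11.1217

Derivation:
Step 0: x=[6.0000 10.0000] v=[0.0000 2.0000]
Step 1: x=[5.9200 10.4000] v=[-0.4000 2.0000]
Step 2: x=[5.7824 10.7808] v=[-0.6880 1.9040]
Step 3: x=[5.6134 11.1217] v=[-0.8448 1.7043]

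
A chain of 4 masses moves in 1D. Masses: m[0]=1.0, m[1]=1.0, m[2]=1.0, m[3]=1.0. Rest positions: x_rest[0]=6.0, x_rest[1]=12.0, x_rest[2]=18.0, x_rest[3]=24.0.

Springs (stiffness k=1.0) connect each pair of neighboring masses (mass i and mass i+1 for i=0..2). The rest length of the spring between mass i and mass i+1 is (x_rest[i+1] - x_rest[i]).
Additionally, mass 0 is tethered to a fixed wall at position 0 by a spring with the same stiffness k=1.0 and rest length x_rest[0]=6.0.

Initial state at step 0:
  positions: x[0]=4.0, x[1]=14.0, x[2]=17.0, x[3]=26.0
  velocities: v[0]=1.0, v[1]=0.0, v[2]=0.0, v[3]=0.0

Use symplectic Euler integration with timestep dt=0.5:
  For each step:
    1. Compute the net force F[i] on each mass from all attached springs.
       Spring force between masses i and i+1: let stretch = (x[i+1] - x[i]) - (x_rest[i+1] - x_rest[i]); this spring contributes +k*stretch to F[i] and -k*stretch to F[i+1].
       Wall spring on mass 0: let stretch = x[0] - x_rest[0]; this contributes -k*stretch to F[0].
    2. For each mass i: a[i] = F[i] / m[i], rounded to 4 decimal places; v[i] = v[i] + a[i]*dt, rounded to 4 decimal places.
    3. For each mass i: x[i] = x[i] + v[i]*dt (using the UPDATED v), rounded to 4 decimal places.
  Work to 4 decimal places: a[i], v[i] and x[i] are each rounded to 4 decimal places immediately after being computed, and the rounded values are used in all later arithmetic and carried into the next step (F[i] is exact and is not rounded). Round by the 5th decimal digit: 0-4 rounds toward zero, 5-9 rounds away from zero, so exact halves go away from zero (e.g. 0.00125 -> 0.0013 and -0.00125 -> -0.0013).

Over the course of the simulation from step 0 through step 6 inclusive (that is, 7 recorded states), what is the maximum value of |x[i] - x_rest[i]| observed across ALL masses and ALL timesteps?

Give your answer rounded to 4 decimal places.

Step 0: x=[4.0000 14.0000 17.0000 26.0000] v=[1.0000 0.0000 0.0000 0.0000]
Step 1: x=[6.0000 12.2500 18.5000 25.2500] v=[4.0000 -3.5000 3.0000 -1.5000]
Step 2: x=[8.0625 10.5000 20.1250 24.3125] v=[4.1250 -3.5000 3.2500 -1.8750]
Step 3: x=[8.7188 10.5469 20.3907 23.8281] v=[1.3125 0.0938 0.5313 -0.9688]
Step 4: x=[7.6524 12.5978 19.0548 23.9844] v=[-2.1329 4.1017 -2.6719 0.3125]
Step 5: x=[5.9092 15.0266 17.3370 24.4083] v=[-3.4864 4.8575 -3.4356 0.8477]
Step 6: x=[4.9681 15.7536 16.8094 24.5644] v=[-1.8823 1.4540 -1.0552 0.3121]
Max displacement = 3.7536

Answer: 3.7536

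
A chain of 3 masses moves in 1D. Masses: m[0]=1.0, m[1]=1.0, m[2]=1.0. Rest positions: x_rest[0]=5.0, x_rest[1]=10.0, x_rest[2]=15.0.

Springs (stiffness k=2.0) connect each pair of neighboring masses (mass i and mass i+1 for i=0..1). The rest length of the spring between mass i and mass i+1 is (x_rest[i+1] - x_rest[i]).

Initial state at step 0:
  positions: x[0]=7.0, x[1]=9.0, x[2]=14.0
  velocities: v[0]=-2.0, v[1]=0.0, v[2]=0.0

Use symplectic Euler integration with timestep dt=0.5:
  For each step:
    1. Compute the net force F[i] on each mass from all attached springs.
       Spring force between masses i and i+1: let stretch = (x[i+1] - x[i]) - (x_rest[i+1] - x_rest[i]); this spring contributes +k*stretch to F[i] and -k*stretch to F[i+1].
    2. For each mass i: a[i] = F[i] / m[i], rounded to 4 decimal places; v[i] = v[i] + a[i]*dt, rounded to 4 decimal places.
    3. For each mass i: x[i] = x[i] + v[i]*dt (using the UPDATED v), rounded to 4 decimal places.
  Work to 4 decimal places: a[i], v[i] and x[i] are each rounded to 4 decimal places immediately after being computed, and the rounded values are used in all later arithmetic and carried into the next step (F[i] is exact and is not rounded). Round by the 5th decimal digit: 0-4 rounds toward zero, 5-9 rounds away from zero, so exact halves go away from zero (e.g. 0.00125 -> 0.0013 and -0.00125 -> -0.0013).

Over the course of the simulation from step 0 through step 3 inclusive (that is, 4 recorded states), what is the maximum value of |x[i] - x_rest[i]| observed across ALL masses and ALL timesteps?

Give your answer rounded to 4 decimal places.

Answer: 2.8750

Derivation:
Step 0: x=[7.0000 9.0000 14.0000] v=[-2.0000 0.0000 0.0000]
Step 1: x=[4.5000 10.5000 14.0000] v=[-5.0000 3.0000 0.0000]
Step 2: x=[2.5000 10.7500 14.7500] v=[-4.0000 0.5000 1.5000]
Step 3: x=[2.1250 8.8750 16.0000] v=[-0.7500 -3.7500 2.5000]
Max displacement = 2.8750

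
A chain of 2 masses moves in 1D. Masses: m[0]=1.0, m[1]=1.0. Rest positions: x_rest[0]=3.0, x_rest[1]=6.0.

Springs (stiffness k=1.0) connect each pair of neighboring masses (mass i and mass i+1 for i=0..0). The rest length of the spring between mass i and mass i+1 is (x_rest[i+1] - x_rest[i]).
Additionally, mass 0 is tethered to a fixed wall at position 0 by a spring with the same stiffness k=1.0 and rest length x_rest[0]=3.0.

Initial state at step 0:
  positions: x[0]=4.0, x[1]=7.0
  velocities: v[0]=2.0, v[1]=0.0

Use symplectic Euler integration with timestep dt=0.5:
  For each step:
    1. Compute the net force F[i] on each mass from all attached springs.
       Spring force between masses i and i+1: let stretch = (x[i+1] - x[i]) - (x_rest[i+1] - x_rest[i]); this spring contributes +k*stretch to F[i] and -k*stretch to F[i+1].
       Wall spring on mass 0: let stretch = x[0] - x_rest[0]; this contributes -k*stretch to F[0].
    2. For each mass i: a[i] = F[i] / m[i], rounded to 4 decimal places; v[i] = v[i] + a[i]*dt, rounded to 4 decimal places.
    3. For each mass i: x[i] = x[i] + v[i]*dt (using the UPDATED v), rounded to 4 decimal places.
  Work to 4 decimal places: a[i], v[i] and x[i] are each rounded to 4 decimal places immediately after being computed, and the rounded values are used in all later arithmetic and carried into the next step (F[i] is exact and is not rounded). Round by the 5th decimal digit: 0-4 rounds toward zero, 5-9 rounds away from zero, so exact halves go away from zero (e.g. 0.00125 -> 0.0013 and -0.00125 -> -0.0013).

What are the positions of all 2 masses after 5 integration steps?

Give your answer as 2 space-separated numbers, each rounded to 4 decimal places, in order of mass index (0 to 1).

Answer: 2.9316 7.8449

Derivation:
Step 0: x=[4.0000 7.0000] v=[2.0000 0.0000]
Step 1: x=[4.7500 7.0000] v=[1.5000 0.0000]
Step 2: x=[4.8750 7.1875] v=[0.2500 0.3750]
Step 3: x=[4.3594 7.5469] v=[-1.0313 0.7188]
Step 4: x=[3.5508 7.8595] v=[-1.6173 0.6251]
Step 5: x=[2.9316 7.8449] v=[-1.2384 -0.0293]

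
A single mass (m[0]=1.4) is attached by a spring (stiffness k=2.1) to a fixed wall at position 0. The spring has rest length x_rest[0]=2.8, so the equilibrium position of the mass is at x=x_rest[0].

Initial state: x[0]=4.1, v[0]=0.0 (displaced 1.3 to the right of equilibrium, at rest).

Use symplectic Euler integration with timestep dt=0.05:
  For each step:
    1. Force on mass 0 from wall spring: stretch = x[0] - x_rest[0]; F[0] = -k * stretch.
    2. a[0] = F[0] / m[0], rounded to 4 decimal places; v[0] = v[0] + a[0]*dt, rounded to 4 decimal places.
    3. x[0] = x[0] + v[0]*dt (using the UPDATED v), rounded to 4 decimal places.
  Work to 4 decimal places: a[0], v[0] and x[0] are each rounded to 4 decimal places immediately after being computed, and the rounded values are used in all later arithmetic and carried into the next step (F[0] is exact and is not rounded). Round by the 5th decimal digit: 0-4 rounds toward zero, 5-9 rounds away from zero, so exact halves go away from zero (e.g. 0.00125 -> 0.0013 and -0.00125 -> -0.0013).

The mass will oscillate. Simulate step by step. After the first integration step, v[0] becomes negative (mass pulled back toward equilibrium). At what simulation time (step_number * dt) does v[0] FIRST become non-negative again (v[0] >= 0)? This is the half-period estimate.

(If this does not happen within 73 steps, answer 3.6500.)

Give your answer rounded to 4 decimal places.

Step 0: x=[4.1000] v=[0.0000]
Step 1: x=[4.0951] v=[-0.0975]
Step 2: x=[4.0854] v=[-0.1946]
Step 3: x=[4.0709] v=[-0.2910]
Step 4: x=[4.0516] v=[-0.3863]
Step 5: x=[4.0276] v=[-0.4802]
Step 6: x=[3.9990] v=[-0.5723]
Step 7: x=[3.9659] v=[-0.6622]
Step 8: x=[3.9284] v=[-0.7496]
Step 9: x=[3.8867] v=[-0.8342]
Step 10: x=[3.8409] v=[-0.9157]
Step 11: x=[3.7912] v=[-0.9938]
Step 12: x=[3.7378] v=[-1.0681]
Step 13: x=[3.6809] v=[-1.1384]
Step 14: x=[3.6207] v=[-1.2045]
Step 15: x=[3.5574] v=[-1.2661]
Step 16: x=[3.4913] v=[-1.3229]
Step 17: x=[3.4226] v=[-1.3748]
Step 18: x=[3.3515] v=[-1.4215]
Step 19: x=[3.2784] v=[-1.4629]
Step 20: x=[3.2035] v=[-1.4988]
Step 21: x=[3.1270] v=[-1.5291]
Step 22: x=[3.0493] v=[-1.5536]
Step 23: x=[2.9707] v=[-1.5723]
Step 24: x=[2.8914] v=[-1.5851]
Step 25: x=[2.8118] v=[-1.5920]
Step 26: x=[2.7322] v=[-1.5929]
Step 27: x=[2.6528] v=[-1.5878]
Step 28: x=[2.5740] v=[-1.5768]
Step 29: x=[2.4960] v=[-1.5599]
Step 30: x=[2.4191] v=[-1.5371]
Step 31: x=[2.3437] v=[-1.5085]
Step 32: x=[2.2700] v=[-1.4743]
Step 33: x=[2.1983] v=[-1.4346]
Step 34: x=[2.1288] v=[-1.3895]
Step 35: x=[2.0618] v=[-1.3392]
Step 36: x=[1.9976] v=[-1.2838]
Step 37: x=[1.9364] v=[-1.2236]
Step 38: x=[1.8785] v=[-1.1588]
Step 39: x=[1.8240] v=[-1.0897]
Step 40: x=[1.7732] v=[-1.0165]
Step 41: x=[1.7262] v=[-0.9395]
Step 42: x=[1.6833] v=[-0.8590]
Step 43: x=[1.6445] v=[-0.7752]
Step 44: x=[1.6101] v=[-0.6885]
Step 45: x=[1.5801] v=[-0.5993]
Step 46: x=[1.5547] v=[-0.5078]
Step 47: x=[1.5340] v=[-0.4144]
Step 48: x=[1.5180] v=[-0.3195]
Step 49: x=[1.5068] v=[-0.2234]
Step 50: x=[1.5005] v=[-0.1264]
Step 51: x=[1.4991] v=[-0.0289]
Step 52: x=[1.5025] v=[0.0687]
First v>=0 after going negative at step 52, time=2.6000

Answer: 2.6000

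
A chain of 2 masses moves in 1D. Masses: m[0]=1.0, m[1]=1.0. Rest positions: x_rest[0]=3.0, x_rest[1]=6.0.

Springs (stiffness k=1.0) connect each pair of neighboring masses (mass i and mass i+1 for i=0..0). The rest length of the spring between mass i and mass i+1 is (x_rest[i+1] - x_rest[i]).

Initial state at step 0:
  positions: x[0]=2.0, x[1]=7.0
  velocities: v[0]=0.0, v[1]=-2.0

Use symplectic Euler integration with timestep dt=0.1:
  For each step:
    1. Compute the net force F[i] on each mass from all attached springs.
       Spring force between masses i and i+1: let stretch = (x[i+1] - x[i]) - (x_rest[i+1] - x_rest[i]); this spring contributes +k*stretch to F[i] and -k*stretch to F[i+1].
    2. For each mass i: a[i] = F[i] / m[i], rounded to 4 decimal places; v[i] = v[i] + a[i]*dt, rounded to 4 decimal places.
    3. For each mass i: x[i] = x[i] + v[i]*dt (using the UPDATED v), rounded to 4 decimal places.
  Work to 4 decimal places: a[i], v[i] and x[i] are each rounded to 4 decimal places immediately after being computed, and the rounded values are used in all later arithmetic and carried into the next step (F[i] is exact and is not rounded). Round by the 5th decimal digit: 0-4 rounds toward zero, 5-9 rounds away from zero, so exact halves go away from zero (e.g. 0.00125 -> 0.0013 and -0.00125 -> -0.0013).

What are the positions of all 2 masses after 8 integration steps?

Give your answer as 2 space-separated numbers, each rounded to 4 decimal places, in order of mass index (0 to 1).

Step 0: x=[2.0000 7.0000] v=[0.0000 -2.0000]
Step 1: x=[2.0200 6.7800] v=[0.2000 -2.2000]
Step 2: x=[2.0576 6.5424] v=[0.3760 -2.3760]
Step 3: x=[2.1101 6.2900] v=[0.5245 -2.5245]
Step 4: x=[2.1744 6.0258] v=[0.6425 -2.6425]
Step 5: x=[2.2472 5.7530] v=[0.7276 -2.7276]
Step 6: x=[2.3250 5.4752] v=[0.7782 -2.7782]
Step 7: x=[2.4043 5.1959] v=[0.7932 -2.7932]
Step 8: x=[2.4815 4.9187] v=[0.7724 -2.7724]

Answer: 2.4815 4.9187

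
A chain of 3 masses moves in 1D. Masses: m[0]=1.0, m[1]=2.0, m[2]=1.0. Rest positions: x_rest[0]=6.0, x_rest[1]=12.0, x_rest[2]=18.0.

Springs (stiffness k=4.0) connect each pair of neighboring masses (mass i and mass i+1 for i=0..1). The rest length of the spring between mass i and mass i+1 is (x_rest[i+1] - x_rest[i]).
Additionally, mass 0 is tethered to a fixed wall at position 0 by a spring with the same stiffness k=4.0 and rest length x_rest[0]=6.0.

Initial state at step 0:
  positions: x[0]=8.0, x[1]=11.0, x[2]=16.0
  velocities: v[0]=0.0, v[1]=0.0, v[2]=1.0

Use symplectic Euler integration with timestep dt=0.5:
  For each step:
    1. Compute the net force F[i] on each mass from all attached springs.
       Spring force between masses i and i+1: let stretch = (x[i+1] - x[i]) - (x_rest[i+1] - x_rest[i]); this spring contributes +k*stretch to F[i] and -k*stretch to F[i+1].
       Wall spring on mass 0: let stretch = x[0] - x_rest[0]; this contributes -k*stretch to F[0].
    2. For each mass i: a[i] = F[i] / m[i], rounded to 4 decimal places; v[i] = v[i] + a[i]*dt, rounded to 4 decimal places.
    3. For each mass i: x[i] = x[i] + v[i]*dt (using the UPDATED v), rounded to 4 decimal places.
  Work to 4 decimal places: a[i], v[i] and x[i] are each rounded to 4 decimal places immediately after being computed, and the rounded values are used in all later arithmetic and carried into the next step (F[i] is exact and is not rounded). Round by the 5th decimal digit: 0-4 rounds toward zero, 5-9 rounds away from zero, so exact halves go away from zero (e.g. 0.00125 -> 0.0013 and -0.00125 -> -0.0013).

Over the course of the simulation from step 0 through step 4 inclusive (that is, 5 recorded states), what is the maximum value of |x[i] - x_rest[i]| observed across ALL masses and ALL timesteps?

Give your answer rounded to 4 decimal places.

Answer: 3.0000

Derivation:
Step 0: x=[8.0000 11.0000 16.0000] v=[0.0000 0.0000 1.0000]
Step 1: x=[3.0000 12.0000 17.5000] v=[-10.0000 2.0000 3.0000]
Step 2: x=[4.0000 11.2500 19.5000] v=[2.0000 -1.5000 4.0000]
Step 3: x=[8.2500 11.0000 19.2500] v=[8.5000 -0.5000 -0.5000]
Step 4: x=[7.0000 13.5000 16.7500] v=[-2.5000 5.0000 -5.0000]
Max displacement = 3.0000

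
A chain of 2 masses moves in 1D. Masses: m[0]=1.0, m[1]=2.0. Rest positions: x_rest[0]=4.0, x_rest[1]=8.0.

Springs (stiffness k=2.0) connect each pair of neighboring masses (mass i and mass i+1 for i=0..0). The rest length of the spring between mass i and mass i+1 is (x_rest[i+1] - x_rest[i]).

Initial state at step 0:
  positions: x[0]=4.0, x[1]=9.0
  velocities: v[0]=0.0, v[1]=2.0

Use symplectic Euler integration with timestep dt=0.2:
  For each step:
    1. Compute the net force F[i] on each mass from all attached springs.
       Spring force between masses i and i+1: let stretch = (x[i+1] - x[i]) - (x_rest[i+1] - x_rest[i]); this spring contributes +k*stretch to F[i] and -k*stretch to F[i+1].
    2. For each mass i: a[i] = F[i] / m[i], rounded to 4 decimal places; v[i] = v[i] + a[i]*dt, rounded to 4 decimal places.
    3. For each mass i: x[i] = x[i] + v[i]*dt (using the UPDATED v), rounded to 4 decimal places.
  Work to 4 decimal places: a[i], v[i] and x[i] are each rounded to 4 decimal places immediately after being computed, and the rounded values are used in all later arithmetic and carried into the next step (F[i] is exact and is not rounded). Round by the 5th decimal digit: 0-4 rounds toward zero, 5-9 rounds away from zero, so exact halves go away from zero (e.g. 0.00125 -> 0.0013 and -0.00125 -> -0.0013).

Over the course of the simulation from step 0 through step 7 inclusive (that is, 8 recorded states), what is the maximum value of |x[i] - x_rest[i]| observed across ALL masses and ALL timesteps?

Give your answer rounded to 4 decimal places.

Answer: 2.6111

Derivation:
Step 0: x=[4.0000 9.0000] v=[0.0000 2.0000]
Step 1: x=[4.0800 9.3600] v=[0.4000 1.8000]
Step 2: x=[4.2624 9.6688] v=[0.9120 1.5440]
Step 3: x=[4.5573 9.9213] v=[1.4746 1.2627]
Step 4: x=[4.9613 10.1193] v=[2.0202 0.9899]
Step 5: x=[5.4580 10.2710] v=[2.4834 0.7583]
Step 6: x=[6.0197 10.3901] v=[2.8086 0.5957]
Step 7: x=[6.6111 10.4944] v=[2.9568 0.5216]
Max displacement = 2.6111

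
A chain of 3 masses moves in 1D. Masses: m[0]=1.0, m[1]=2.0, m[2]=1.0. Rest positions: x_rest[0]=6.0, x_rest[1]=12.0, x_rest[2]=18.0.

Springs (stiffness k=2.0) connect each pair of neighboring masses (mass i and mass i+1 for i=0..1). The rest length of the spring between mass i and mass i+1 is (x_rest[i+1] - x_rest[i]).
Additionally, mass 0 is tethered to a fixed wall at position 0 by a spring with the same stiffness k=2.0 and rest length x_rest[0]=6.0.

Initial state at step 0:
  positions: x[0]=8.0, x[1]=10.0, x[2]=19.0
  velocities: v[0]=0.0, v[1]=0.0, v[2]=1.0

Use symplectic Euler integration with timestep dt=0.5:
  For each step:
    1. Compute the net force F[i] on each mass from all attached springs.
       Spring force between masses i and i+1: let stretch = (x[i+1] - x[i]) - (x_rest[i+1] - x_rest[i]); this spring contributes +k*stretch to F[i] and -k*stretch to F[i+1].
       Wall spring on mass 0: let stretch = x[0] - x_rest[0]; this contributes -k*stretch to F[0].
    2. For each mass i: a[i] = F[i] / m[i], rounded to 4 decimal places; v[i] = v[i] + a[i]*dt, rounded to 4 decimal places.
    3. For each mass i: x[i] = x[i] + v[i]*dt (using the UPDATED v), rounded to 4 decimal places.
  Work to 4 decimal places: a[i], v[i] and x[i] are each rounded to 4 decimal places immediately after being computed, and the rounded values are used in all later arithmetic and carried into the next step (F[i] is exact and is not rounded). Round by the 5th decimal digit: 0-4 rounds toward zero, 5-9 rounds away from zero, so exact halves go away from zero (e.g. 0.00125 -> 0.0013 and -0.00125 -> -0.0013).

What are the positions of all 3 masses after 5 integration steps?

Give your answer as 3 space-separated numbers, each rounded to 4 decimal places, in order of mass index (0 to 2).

Answer: 9.6953 11.2265 19.3203

Derivation:
Step 0: x=[8.0000 10.0000 19.0000] v=[0.0000 0.0000 1.0000]
Step 1: x=[5.0000 11.7500 18.0000] v=[-6.0000 3.5000 -2.0000]
Step 2: x=[2.8750 13.3750 16.8750] v=[-4.2500 3.2500 -2.2500]
Step 3: x=[4.5625 13.2500 17.0000] v=[3.3750 -0.2500 0.2500]
Step 4: x=[8.3125 11.8906 18.2500] v=[7.5000 -2.7188 2.5000]
Step 5: x=[9.6953 11.2265 19.3203] v=[2.7656 -1.3282 2.1406]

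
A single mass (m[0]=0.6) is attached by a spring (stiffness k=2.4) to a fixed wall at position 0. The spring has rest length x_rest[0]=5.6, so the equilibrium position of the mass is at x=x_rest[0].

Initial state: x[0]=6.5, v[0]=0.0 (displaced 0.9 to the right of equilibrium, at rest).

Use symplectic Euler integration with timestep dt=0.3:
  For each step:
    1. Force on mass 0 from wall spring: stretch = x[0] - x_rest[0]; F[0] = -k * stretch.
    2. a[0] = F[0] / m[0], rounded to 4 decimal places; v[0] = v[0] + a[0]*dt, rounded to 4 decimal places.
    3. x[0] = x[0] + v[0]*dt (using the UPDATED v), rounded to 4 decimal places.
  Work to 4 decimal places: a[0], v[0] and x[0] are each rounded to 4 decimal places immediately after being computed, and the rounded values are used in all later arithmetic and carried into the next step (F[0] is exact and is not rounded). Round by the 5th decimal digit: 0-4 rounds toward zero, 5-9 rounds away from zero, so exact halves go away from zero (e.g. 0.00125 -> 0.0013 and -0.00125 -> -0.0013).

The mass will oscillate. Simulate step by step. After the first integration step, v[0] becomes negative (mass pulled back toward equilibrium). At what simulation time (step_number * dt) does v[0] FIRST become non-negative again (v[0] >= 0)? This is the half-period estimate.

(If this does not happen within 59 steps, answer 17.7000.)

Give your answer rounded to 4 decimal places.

Answer: 1.8000

Derivation:
Step 0: x=[6.5000] v=[0.0000]
Step 1: x=[6.1760] v=[-1.0800]
Step 2: x=[5.6446] v=[-1.7712]
Step 3: x=[5.0972] v=[-1.8247]
Step 4: x=[4.7308] v=[-1.2213]
Step 5: x=[4.6773] v=[-0.1783]
Step 6: x=[4.9560] v=[0.9289]
First v>=0 after going negative at step 6, time=1.8000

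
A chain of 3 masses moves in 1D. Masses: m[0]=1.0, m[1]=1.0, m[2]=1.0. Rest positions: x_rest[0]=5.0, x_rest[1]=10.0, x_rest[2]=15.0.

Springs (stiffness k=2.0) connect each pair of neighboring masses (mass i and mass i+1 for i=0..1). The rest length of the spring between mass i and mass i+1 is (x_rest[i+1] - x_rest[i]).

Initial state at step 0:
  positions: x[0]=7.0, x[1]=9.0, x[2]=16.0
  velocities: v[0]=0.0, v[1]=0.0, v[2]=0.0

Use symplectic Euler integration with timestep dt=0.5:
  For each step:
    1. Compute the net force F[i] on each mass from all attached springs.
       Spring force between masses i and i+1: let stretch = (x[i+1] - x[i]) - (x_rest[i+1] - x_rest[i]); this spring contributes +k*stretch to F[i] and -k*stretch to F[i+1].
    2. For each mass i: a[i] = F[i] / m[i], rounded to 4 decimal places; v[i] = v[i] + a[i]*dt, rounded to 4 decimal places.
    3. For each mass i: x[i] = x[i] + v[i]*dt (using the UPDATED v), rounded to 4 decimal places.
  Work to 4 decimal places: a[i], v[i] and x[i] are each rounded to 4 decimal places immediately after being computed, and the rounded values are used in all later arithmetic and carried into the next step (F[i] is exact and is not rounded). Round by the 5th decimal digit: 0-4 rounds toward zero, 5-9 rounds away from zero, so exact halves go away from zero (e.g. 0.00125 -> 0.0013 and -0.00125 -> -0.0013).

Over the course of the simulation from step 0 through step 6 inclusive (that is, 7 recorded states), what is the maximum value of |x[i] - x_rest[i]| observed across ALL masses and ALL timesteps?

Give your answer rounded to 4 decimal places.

Answer: 2.7500

Derivation:
Step 0: x=[7.0000 9.0000 16.0000] v=[0.0000 0.0000 0.0000]
Step 1: x=[5.5000 11.5000 15.0000] v=[-3.0000 5.0000 -2.0000]
Step 2: x=[4.5000 12.7500 14.7500] v=[-2.0000 2.5000 -0.5000]
Step 3: x=[5.1250 10.8750 16.0000] v=[1.2500 -3.7500 2.5000]
Step 4: x=[6.1250 8.6875 17.1875] v=[2.0000 -4.3750 2.3750]
Step 5: x=[5.9063 9.4688 16.6250] v=[-0.4375 1.5625 -1.1250]
Step 6: x=[4.9688 12.0469 14.9844] v=[-1.8750 5.1562 -3.2812]
Max displacement = 2.7500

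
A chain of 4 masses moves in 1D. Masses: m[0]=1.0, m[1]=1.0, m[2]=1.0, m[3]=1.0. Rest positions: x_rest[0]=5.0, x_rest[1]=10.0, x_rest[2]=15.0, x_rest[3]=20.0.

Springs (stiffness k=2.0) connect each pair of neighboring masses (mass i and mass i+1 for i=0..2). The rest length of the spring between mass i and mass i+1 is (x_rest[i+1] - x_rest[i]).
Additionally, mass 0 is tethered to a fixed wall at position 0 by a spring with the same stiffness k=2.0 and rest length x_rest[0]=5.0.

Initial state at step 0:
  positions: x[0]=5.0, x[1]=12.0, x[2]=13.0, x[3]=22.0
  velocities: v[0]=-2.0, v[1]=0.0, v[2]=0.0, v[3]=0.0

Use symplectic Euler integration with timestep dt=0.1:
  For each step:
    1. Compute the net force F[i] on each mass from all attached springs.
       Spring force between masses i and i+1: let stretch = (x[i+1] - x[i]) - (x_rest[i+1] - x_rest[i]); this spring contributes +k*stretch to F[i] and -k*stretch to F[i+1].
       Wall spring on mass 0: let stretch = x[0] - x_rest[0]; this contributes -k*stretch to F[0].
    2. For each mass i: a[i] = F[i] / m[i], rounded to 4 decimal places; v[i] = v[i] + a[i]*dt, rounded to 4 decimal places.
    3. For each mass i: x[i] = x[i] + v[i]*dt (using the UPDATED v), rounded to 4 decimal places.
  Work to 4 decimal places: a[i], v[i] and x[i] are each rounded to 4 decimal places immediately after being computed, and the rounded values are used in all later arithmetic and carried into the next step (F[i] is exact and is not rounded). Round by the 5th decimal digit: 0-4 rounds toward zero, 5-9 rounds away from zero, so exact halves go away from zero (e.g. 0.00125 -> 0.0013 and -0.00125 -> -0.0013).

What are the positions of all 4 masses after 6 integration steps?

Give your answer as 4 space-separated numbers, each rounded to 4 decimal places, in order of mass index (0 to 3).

Answer: 4.6454 9.9215 15.6837 20.6313

Derivation:
Step 0: x=[5.0000 12.0000 13.0000 22.0000] v=[-2.0000 0.0000 0.0000 0.0000]
Step 1: x=[4.8400 11.8800 13.1600 21.9200] v=[-1.6000 -1.2000 1.6000 -0.8000]
Step 2: x=[4.7240 11.6448 13.4696 21.7648] v=[-1.1600 -2.3520 3.0960 -1.5520]
Step 3: x=[4.6519 11.3077 13.9086 21.5437] v=[-0.7206 -3.3712 4.3901 -2.2110]
Step 4: x=[4.6199 10.8895 14.4483 21.2699] v=[-0.3198 -4.1822 5.3969 -2.7380]
Step 5: x=[4.6209 10.4171 15.0533 20.9597] v=[0.0101 -4.7244 6.0495 -3.1023]
Step 6: x=[4.6454 9.9215 15.6837 20.6313] v=[0.2452 -4.9564 6.3035 -3.2836]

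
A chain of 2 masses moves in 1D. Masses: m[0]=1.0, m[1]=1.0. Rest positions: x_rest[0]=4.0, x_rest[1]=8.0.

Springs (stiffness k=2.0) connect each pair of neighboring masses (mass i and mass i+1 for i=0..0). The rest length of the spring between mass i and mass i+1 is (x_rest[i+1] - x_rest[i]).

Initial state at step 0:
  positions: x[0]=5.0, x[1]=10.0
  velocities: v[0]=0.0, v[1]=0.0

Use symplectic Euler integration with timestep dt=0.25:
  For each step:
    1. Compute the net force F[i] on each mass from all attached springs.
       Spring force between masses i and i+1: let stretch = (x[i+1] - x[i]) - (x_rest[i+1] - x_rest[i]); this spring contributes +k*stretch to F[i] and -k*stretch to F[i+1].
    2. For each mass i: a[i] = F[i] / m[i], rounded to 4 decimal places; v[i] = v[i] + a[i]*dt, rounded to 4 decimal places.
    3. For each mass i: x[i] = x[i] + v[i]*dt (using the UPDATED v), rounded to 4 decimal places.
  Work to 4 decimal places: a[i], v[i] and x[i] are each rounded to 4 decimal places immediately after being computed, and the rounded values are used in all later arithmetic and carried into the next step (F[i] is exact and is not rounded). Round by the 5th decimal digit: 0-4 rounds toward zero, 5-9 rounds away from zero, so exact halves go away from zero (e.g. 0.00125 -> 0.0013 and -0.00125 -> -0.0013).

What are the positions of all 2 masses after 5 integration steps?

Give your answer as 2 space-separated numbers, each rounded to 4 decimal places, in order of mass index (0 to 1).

Answer: 5.9831 9.0172

Derivation:
Step 0: x=[5.0000 10.0000] v=[0.0000 0.0000]
Step 1: x=[5.1250 9.8750] v=[0.5000 -0.5000]
Step 2: x=[5.3438 9.6563] v=[0.8750 -0.8750]
Step 3: x=[5.6016 9.3985] v=[1.0313 -1.0313]
Step 4: x=[5.8341 9.1661] v=[0.9298 -0.9298]
Step 5: x=[5.9831 9.0172] v=[0.5958 -0.5958]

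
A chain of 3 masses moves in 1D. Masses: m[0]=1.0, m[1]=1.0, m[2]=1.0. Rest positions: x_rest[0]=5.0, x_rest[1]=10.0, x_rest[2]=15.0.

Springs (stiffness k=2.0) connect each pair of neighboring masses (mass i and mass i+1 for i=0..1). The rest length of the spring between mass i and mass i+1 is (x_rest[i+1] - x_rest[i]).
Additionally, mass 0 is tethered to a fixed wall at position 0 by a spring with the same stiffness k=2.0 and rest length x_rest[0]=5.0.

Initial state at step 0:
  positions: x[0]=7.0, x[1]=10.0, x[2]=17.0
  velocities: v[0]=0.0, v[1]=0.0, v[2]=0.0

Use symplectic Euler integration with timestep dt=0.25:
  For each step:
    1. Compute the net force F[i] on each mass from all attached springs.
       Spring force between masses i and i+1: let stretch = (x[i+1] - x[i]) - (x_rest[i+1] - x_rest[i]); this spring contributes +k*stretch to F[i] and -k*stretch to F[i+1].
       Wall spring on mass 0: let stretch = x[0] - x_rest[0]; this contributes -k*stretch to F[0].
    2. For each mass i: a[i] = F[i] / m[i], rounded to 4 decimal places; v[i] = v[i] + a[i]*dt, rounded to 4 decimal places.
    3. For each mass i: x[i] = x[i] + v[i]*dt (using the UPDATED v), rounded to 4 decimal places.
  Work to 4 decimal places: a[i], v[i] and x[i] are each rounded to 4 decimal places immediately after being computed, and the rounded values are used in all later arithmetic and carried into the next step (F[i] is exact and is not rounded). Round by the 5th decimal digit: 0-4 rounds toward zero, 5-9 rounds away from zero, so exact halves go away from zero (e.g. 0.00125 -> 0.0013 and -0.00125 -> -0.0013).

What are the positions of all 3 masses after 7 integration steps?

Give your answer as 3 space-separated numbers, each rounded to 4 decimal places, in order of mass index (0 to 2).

Step 0: x=[7.0000 10.0000 17.0000] v=[0.0000 0.0000 0.0000]
Step 1: x=[6.5000 10.5000 16.7500] v=[-2.0000 2.0000 -1.0000]
Step 2: x=[5.6875 11.2813 16.3438] v=[-3.2500 3.1250 -1.6250]
Step 3: x=[4.8633 11.9962 15.9297] v=[-3.2969 2.8594 -1.6563]
Step 4: x=[4.3228 12.3111 15.6489] v=[-2.1621 1.2597 -1.1231]
Step 5: x=[4.2405 12.0447 15.5759] v=[-0.3294 -1.0656 -0.2920]
Step 6: x=[4.6036 11.2442 15.6865] v=[1.4525 -3.2021 0.4424]
Step 7: x=[5.2214 10.1689 15.8668] v=[2.4710 -4.3013 0.7213]

Answer: 5.2214 10.1689 15.8668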